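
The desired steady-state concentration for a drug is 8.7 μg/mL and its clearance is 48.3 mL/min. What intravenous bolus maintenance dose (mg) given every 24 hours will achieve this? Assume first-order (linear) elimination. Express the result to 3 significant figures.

CL = 48.3 mL/min × 60/1000 = 2.898 L/h
At steady state, dose per interval replaces the amount cleared in that interval: D/τ = CL·Css.
D = CL × Css × τ = 2.898 × 8.7 × 24 = 605.1 mg

605 mg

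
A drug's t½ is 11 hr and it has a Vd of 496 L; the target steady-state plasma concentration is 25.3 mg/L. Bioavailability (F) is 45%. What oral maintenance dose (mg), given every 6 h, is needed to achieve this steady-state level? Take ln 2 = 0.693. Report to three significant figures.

10500 mg

k = 0.693/11 = 0.06300 h⁻¹, so CL = k·Vd = 0.06300 × 496.0 = 31.25 L/h
D = CL × Css × τ / F = 31.25 × 25.3 × 6 / 0.45 = 10540 mg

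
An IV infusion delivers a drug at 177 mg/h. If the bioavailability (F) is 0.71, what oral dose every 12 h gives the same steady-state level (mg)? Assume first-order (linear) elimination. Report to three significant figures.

To maintain the same Css, the systemic dosing rate must be unchanged: F·D/τ = infusion rate.
D = rate × τ / F = 177 × 12 / 0.71 = 2992 mg

2990 mg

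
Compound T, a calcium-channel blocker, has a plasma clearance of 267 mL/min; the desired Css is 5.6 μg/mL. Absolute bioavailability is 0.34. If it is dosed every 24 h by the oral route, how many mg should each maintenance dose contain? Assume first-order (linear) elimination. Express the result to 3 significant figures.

CL = 267 mL/min = 267 × 0.06 = 16.02 L/h
D = CL × Css × τ / F = 16.02 × 5.6 × 24 / 0.34 = 6333 mg

6330 mg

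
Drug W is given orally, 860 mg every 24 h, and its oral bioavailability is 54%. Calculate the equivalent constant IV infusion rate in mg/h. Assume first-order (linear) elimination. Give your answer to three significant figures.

Equivalent systemic input: infusion rate = F·D/τ.
Rate = 0.54 × 860 / 24 = 19.35 mg/h

19.4 mg/h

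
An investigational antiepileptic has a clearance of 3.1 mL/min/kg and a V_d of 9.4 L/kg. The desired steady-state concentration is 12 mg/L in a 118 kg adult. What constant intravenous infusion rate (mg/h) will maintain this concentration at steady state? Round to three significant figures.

263 mg/h

CL = 3.1 mL/min/kg × 118 kg = 365.8 mL/min = 365.8 × 60/1000 = 21.95 L/h
Infusion rate = CL · Css = 21.95 L/h × 12 mg/L = 263.4 mg/h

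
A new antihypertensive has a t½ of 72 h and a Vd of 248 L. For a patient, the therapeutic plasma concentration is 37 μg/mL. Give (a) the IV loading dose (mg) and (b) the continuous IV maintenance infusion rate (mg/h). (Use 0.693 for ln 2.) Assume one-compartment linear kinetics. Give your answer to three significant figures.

LD = Vd × C = 248.0 × 37 = 9176 mg
CL = 0.693 × Vd / t½ = 0.693 × 248.0 / 72 = 2.387 L/h
Infusion rate = CL × Css = 2.387 × 37 = 88.32 mg/h

(a) 9180 mg; (b) 88.3 mg/h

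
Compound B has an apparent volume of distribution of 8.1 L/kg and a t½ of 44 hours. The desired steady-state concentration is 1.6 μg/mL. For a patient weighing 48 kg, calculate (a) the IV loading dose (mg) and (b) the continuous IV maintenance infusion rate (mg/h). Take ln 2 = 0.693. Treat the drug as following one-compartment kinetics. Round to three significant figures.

(a) 622 mg; (b) 9.80 mg/h

Total Vd = 8.1 × 48 = 388.8 L
LD = Vd × C = 388.8 × 1.6 = 622.1 mg
CL = 0.693 × Vd / t½ = 0.693 × 388.8 / 44 = 6.124 L/h
Infusion rate = CL × Css = 6.124 × 1.6 = 9.798 mg/h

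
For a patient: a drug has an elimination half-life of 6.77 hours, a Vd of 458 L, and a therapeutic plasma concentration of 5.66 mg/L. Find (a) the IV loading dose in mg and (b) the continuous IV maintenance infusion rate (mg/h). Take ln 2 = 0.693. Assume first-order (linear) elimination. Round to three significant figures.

(a) 2590 mg; (b) 265 mg/h

LD = Vd × C = 458.0 × 5.66 = 2592 mg
CL = 0.693 × Vd / t½ = 0.693 × 458.0 / 6.77 = 46.88 L/h
Infusion rate = CL × Css = 46.88 × 5.66 = 265.3 mg/h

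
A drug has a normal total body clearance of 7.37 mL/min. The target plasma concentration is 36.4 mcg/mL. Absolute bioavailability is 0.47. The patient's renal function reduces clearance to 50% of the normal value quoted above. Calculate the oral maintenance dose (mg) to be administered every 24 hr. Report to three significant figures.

CL = 7.37 mL/min = 7.37 × 0.06 = 0.4422 L/h
Patient clearance = 0.5 × 0.4422 = 0.2211 L/h
At steady state, dose per interval replaces the amount cleared in that interval: F·D/τ = CL·Css.
D = CL × Css × τ / F = 0.2211 × 36.4 × 24 / 0.47 = 411.0 mg

411 mg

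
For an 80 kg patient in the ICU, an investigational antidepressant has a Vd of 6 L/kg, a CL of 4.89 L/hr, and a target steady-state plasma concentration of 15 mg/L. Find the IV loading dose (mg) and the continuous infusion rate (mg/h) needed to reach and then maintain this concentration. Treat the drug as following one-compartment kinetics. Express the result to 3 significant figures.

Total Vd = 6 × 80 = 480.0 L
LD = Vd · C_target = 480.0 × 15 = 7200 mg
Maintenance: replace elimination → rate = CL × Css = 4.890 × 15 = 73.35 mg/h

(a) 7200 mg; (b) 73.4 mg/h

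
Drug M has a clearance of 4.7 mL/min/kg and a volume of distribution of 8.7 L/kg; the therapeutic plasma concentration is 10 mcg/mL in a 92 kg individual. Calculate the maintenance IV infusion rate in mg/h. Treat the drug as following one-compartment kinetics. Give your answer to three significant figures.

259 mg/h

CL = 4.7 mL/min/kg × 92 kg = 432.4 mL/min = 432.4 × 60/1000 = 25.94 L/h
R₀ = 25.94 × 10 = 259.4 mg/h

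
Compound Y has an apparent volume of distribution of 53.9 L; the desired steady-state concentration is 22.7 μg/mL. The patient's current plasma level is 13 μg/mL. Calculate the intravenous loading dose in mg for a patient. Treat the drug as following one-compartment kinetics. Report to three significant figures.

Concentration deficit ΔC = 22.7 − 13 = 9.700 mg/L
LD = Vd × ΔC = 53.90 × 9.700 = 522.8 mg

523 mg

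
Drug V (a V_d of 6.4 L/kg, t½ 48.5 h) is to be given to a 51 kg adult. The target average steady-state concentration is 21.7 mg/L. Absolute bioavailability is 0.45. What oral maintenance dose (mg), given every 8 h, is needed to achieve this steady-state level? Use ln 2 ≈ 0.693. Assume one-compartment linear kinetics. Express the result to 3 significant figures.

Vd = 6.4 L/kg × 51 kg = 326.4 L
k = 0.693/48.5 = 0.01429 h⁻¹, so CL = k·Vd = 0.01429 × 326.4 = 4.664 L/h
D = CL × Css × τ / F = 4.664 × 21.7 × 8 / 0.45 = 1799 mg

1800 mg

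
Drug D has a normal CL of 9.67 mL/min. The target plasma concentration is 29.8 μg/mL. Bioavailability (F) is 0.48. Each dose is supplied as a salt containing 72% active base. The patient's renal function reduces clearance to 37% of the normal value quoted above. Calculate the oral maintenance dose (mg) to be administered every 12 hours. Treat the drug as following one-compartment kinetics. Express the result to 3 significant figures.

222 mg

CL = 9.67 mL/min × 60/1000 = 0.5802 L/h
Patient clearance = 0.37 × 0.5802 = 0.2147 L/h
At steady state, dose per interval replaces the amount cleared in that interval: F·S·D/τ = CL·Css.
D = CL × Css × τ / F / S = 0.2147 × 29.8 × 12 / 0.48 / 0.72 = 222.2 mg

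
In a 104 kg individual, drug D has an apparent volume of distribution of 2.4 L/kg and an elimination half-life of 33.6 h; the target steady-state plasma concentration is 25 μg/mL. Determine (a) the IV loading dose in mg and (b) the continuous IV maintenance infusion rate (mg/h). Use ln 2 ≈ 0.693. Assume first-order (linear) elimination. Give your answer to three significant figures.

Vd = 2.4 L/kg × 104 kg = 249.6 L
LD = Vd × C = 249.6 × 25 = 6240 mg
CL = 0.693 × Vd / t½ = 0.693 × 249.6 / 33.6 = 5.148 L/h
Infusion rate = CL × Css = 5.148 × 25 = 128.7 mg/h

(a) 6240 mg; (b) 129 mg/h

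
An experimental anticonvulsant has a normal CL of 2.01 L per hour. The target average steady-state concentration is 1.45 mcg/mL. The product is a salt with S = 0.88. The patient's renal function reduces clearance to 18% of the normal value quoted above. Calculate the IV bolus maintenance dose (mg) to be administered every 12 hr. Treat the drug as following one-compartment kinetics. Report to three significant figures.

Patient clearance = 0.18 × 2.010 = 0.3618 L/h
At steady state, dose per interval replaces the amount cleared in that interval: S·D/τ = CL·Css.
D = CL × Css × τ / S = 0.3618 × 1.45 × 12 / 0.88 = 7.154 mg

7.15 mg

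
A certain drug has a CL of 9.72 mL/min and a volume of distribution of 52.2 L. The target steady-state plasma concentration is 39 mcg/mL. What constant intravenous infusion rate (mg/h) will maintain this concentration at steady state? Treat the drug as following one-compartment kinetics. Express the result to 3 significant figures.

22.7 mg/h

CL = 9.72 mL/min × 60/1000 = 0.5832 L/h
Infusion rate = CL · Css = 0.5832 L/h × 39 mg/L = 22.74 mg/h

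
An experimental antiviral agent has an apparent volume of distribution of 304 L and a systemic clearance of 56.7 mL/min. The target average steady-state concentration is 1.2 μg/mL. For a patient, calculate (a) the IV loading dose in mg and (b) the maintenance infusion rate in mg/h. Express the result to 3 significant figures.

(a) 365 mg; (b) 4.08 mg/h

Loading dose = Vd × C = 304.0 × 1.2 = 364.8 mg
CL = 56.7 mL/min × 60/1000 = 3.402 L/h
Maintenance infusion rate = CL × Css = 3.402 × 1.2 = 4.082 mg/h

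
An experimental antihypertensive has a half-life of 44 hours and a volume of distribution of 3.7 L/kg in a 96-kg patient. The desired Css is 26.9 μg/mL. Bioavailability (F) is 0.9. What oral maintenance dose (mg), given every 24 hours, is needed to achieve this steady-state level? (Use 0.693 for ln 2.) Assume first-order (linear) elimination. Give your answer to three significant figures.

4010 mg

Total Vd = 3.7 × 96 = 355.2 L
CL = 0.693 × Vd / t½ = 0.693 × 355.2 / 44 = 5.594 L/h
D = CL × Css × τ / F = 5.594 × 26.9 × 24 / 0.9 = 4013 mg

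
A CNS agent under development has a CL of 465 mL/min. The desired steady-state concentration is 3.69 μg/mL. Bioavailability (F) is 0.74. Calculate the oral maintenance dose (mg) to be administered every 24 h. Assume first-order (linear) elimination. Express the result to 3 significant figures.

3340 mg

CL = 465 mL/min = 465 × 0.06 = 27.90 L/h
D = CL × Css × τ / F = 27.90 × 3.69 × 24 / 0.74 = 3339 mg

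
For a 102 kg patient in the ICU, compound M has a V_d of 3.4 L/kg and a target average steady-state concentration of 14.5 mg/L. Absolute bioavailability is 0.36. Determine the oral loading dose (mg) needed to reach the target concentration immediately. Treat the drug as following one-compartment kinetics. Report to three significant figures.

Vd = 3.4 L/kg × 102 kg = 346.8 L
The loading dose fills Vd to the target concentration.
LD = Vd × C / F = 346.8 × 14.50 / 0.36 = 13970 mg

14000 mg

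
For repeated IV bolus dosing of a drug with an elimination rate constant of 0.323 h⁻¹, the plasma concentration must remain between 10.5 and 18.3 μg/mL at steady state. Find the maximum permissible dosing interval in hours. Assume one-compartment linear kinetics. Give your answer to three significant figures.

1.72 h

Between IV bolus doses, concentration decays as C = C₀·e^(−kτ), so C_peak/C_trough = e^(kτ).
τ_max = ln(C_peak/C_trough) / k = ln(18.3/10.5) / 0.3230 = 0.5555 / 0.3230 = 1.720 h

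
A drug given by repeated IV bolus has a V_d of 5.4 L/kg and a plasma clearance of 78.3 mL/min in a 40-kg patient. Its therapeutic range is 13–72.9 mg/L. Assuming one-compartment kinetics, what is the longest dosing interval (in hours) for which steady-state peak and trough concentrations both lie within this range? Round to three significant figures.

Vd = 5.4 L/kg × 40 kg = 216.0 L
CL = 78.3 mL/min = 78.3 × 0.06 = 4.698 L/h
k = CL / Vd = 4.698 / 216.0 = 0.02175 h⁻¹
Between IV bolus doses, concentration decays as C = C₀·e^(−kτ), so C_peak/C_trough = e^(kτ).
τ_max = ln(C_peak/C_trough) / k = ln(72.9/13) / 0.02175 = 1.724 / 0.02175 = 79.26 h

79.3 h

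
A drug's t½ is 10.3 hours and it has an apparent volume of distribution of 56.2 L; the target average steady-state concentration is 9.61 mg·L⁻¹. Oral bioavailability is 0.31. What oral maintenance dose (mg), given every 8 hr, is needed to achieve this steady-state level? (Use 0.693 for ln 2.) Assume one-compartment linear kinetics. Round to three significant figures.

938 mg

CL = 0.693 × Vd / t½ = 0.693 × 56.20 / 10.3 = 3.781 L/h
D = CL × Css × τ / F = 3.781 × 9.61 × 8 / 0.31 = 937.7 mg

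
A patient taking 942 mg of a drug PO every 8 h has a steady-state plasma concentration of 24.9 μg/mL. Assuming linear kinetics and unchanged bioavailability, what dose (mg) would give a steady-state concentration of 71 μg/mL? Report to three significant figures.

2690 mg

For first-order elimination, Css ∝ F·D/(CL·τ); F and CL are unchanged, so Css ∝ D/τ.
D₂ = D₁ × (Css,target / Css,current) = 942 × 71/24.9 = 2686 mg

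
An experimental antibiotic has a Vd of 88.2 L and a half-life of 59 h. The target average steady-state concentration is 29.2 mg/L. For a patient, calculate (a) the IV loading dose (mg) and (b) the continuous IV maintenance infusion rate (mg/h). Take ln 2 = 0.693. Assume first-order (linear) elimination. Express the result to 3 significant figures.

(a) 2580 mg; (b) 30.3 mg/h

LD = Vd × C = 88.20 × 29.2 = 2575 mg
CL = 0.693 × Vd / t½ = 0.693 × 88.20 / 59 = 1.036 L/h
Infusion rate = CL × Css = 1.036 × 29.2 = 30.25 mg/h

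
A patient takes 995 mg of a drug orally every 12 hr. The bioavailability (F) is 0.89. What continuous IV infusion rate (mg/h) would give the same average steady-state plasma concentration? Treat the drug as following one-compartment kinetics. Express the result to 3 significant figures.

Equivalent systemic input: infusion rate = F·D/τ.
Rate = 0.89 × 995 / 12 = 73.80 mg/h

73.8 mg/h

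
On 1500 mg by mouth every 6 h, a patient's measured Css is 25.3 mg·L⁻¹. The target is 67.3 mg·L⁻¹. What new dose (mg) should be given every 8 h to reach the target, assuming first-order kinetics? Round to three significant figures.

With linear kinetics, Css is proportional to dose rate (D/τ) at fixed clearance.
D₂ = D₁ × (Css,target / Css,current) × (τ₂/τ₁) = 1500 × (67.3/25.3) × (8/6) = 5320 mg

5320 mg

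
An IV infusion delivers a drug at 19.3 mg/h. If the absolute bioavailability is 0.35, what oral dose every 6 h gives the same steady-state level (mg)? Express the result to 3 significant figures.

331 mg

To maintain the same Css, the systemic dosing rate must be unchanged: F·D/τ = infusion rate.
D = rate × τ / F = 19.3 × 6 / 0.35 = 330.9 mg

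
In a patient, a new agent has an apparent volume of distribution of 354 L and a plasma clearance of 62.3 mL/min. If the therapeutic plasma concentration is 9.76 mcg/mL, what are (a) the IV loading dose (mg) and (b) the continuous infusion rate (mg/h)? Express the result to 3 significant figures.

(a) 3460 mg; (b) 36.5 mg/h

LD = Vd · C_target = 354.0 × 9.76 = 3455 mg
CL = 62.3 mL/min = 62.3 × 0.06 = 3.738 L/h
Maintenance: replace elimination → rate = CL × Css = 3.738 × 9.76 = 36.48 mg/h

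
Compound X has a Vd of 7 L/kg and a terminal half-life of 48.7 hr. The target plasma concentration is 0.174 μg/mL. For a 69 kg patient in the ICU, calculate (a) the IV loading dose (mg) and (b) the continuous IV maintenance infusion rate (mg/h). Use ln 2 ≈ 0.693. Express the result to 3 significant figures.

(a) 84.0 mg; (b) 1.20 mg/h

Total Vd = 7 × 69 = 483.0 L
LD = Vd × C = 483.0 × 0.174 = 84.04 mg
CL = 0.693 × Vd / t½ = 0.693 × 483.0 / 48.7 = 6.873 L/h
Infusion rate = CL × Css = 6.873 × 0.174 = 1.196 mg/h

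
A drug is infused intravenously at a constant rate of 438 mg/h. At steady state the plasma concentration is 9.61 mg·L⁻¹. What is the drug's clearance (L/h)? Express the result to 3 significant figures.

45.6 L/h

At steady state, infusion rate = CL × Css, so CL = rate / Css.
CL = 438 / 9.61 = 45.58 L/h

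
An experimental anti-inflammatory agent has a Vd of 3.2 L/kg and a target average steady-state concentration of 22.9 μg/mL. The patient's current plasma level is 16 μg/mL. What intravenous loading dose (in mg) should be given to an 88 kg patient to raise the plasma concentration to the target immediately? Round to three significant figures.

1940 mg

Vd(total) = 88 kg × 3.2 L/kg = 281.6 L
The loading dose fills Vd to the target concentration.
Concentration deficit ΔC = 22.9 − 16 = 6.900 mg/L
LD = Vd × ΔC = 281.6 × 6.900 = 1943 mg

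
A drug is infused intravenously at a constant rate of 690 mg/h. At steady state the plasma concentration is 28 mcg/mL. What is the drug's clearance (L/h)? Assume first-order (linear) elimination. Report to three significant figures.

24.6 L/h

At steady state, infusion rate = CL × Css, so CL = rate / Css.
CL = 690 / 28 = 24.64 L/h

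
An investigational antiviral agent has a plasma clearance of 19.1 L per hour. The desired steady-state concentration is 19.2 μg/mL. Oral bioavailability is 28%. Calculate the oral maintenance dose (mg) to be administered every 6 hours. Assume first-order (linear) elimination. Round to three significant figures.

7860 mg

D = CL × Css × τ / F = 19.10 × 19.2 × 6 / 0.28 = 7858 mg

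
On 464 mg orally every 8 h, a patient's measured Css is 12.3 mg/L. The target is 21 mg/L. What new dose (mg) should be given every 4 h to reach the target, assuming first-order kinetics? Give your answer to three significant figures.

With linear kinetics, Css is proportional to dose rate (D/τ) at fixed clearance.
D₂ = D₁ × (Css,target / Css,current) × (τ₂/τ₁) = 464 × (21/12.3) × (4/8) = 396.1 mg

396 mg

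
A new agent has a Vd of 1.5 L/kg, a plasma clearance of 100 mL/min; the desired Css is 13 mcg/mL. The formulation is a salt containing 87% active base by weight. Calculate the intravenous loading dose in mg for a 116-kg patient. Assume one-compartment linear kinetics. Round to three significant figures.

Vd(total) = 116 kg × 1.5 L/kg = 174.0 L
LD = Vd × C / S = 174.0 × 13.00 / 0.87 = 2600 mg

2600 mg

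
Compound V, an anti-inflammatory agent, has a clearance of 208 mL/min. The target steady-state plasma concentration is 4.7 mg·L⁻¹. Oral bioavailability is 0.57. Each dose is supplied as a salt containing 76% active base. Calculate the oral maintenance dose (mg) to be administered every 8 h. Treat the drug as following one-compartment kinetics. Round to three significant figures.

CL = 208 mL/min × 60/1000 = 12.48 L/h
At steady state, dose per interval replaces the amount cleared in that interval: F·S·D/τ = CL·Css.
D = CL × Css × τ / F / S = 12.48 × 4.7 × 8 / 0.57 / 0.76 = 1083 mg

1080 mg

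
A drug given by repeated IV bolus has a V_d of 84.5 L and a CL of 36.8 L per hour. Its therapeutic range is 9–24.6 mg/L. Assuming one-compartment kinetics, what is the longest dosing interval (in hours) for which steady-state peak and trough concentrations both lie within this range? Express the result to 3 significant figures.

k = CL / Vd = 36.80 / 84.50 = 0.4355 h⁻¹
Between IV bolus doses, concentration decays as C = C₀·e^(−kτ), so C_peak/C_trough = e^(kτ).
τ_max = ln(C_peak/C_trough) / k = ln(24.6/9) / 0.4355 = 1.006 / 0.4355 = 2.310 h

2.31 h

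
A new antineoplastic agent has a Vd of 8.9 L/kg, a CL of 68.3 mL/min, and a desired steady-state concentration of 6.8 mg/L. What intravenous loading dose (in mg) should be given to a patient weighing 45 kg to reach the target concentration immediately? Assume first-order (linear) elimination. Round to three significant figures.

Total Vd = 8.9 × 45 = 400.5 L
LD = Vd × C = 400.5 × 6.800 = 2723 mg

2720 mg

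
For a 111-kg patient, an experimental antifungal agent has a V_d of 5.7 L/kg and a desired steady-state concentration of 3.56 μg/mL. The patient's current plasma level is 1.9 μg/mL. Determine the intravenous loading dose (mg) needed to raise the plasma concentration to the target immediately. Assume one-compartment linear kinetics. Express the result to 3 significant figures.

Vd(total) = 111 kg × 5.7 L/kg = 632.7 L
Concentration deficit ΔC = 3.56 − 1.9 = 1.660 mg/L
LD = Vd × ΔC = 632.7 × 1.660 = 1050 mg

1050 mg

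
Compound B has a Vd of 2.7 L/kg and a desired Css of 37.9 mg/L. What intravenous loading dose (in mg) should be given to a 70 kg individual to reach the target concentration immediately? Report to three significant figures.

Vd = 2.7 L/kg × 70 kg = 189.0 L
The loading dose fills Vd to the target concentration.
LD = Vd × C = 189.0 × 37.90 = 7163 mg

7160 mg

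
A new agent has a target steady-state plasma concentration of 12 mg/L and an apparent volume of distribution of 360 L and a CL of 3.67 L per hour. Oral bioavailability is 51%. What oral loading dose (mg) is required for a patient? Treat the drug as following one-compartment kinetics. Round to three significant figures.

8470 mg

LD = Vd × C / F = 360.0 × 12.00 / 0.51 = 8471 mg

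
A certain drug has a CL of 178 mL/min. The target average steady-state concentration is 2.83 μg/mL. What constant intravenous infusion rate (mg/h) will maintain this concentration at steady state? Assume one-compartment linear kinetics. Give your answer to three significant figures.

30.2 mg/h

CL = 178 mL/min × 60/1000 = 10.68 L/h
At steady state, infusion rate equals elimination rate: rate in = CL × Css.
Infusion rate = CL · Css = 10.68 L/h × 2.83 mg/L = 30.22 mg/h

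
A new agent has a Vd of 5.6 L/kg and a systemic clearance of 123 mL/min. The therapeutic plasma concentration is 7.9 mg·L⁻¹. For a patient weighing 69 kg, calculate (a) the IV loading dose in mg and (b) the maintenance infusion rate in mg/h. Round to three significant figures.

Vd = 5.6 L/kg × 69 kg = 386.4 L
Loading dose = Vd × C = 386.4 × 7.9 = 3053 mg
CL = 123 mL/min × 60/1000 = 7.380 L/h
Maintenance infusion rate = CL × Css = 7.380 × 7.9 = 58.30 mg/h

(a) 3050 mg; (b) 58.3 mg/h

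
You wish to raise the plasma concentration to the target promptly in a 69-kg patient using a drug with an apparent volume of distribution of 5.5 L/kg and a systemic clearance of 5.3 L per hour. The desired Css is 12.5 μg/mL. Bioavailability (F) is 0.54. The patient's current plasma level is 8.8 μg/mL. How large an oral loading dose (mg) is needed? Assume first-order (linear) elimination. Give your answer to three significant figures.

Total Vd = 5.5 × 69 = 379.5 L
Concentration deficit ΔC = 12.5 − 8.8 = 3.700 mg/L
LD = Vd × ΔC / F = 379.5 × 3.700 / 0.54 = 2600 mg

2600 mg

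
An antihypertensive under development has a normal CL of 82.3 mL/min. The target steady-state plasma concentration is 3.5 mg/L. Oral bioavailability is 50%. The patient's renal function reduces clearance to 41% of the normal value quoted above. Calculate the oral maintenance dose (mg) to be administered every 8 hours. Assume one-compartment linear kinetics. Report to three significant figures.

CL = 82.3 mL/min = 82.3 × 0.06 = 4.938 L/h
Patient clearance = 0.41 × 4.938 = 2.025 L/h
D = CL × Css × τ / F = 2.025 × 3.5 × 8 / 0.5 = 113.4 mg

113 mg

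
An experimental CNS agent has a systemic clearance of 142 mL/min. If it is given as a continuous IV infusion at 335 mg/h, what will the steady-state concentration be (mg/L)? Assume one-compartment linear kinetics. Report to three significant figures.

CL = 142 mL/min × 60/1000 = 8.520 L/h
Css = rate / CL = 335 / 8.520 = 39.32 mg/L

39.3 mg/L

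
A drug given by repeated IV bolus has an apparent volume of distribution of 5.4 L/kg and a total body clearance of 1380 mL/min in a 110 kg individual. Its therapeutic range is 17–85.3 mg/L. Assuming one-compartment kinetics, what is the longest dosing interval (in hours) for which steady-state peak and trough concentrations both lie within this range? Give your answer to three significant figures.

11.6 h

Total Vd = 5.4 × 110 = 594.0 L
CL = 1380 mL/min = 1380 × 0.06 = 82.80 L/h
k = CL / Vd = 82.80 / 594.0 = 0.1394 h⁻¹
Between IV bolus doses, concentration decays as C = C₀·e^(−kτ), so C_peak/C_trough = e^(kτ).
τ_max = ln(C_peak/C_trough) / k = ln(85.3/17) / 0.1394 = 1.613 / 0.1394 = 11.57 h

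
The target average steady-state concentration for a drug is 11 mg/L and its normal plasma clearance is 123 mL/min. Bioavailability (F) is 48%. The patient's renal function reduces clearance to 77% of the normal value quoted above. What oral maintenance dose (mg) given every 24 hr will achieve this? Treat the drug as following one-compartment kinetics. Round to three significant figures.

3130 mg

Convert clearance: 123 mL/min × 60 min/h ÷ 1000 mL/L = 7.380 L/h
Patient clearance = 0.77 × 7.380 = 5.683 L/h
D = CL × Css × τ / F = 5.683 × 11 × 24 / 0.48 = 3126 mg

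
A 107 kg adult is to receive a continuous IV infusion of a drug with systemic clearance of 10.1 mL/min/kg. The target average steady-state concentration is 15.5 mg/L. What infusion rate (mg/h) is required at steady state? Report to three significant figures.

CL = 10.1 mL/min/kg × 107 kg = 1081 mL/min = 1081 × 60/1000 = 64.86 L/h
At steady state, infusion rate equals elimination rate: rate in = CL × Css.
Rate = CL × Css = 64.86 × 15.5 = 1005 mg/h

1010 mg/h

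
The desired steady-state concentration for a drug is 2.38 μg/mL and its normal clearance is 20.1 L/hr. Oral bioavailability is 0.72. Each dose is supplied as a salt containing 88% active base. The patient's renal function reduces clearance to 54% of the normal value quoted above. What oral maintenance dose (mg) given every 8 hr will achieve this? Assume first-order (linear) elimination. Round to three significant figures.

Patient clearance = 0.54 × 20.10 = 10.85 L/h
D = CL × Css × τ / F / S = 10.85 × 2.38 × 8 / 0.72 / 0.88 = 326.0 mg

326 mg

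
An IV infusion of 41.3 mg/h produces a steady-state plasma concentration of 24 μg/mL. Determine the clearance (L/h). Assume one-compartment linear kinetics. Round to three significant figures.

1.72 L/h

At steady state, infusion rate = CL × Css, so CL = rate / Css.
CL = 41.3 / 24 = 1.721 L/h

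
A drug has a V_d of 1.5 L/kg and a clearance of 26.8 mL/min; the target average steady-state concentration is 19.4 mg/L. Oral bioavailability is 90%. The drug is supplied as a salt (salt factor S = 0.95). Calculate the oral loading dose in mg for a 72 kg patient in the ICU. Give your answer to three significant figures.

2450 mg

Vd = 1.5 L/kg × 72 kg = 108.0 L
LD = Vd × C / F / S = 108.0 × 19.40 / 0.9 / 0.95 = 2451 mg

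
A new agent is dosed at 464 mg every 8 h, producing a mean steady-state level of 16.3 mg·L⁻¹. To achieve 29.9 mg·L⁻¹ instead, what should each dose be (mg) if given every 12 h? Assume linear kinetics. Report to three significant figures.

1280 mg

For first-order elimination, Css ∝ F·D/(CL·τ); F and CL are unchanged, so Css ∝ D/τ.
D₂ = D₁ × (Css,target / Css,current) × (τ₂/τ₁) = 464 × (29.9/16.3) × (12/8) = 1277 mg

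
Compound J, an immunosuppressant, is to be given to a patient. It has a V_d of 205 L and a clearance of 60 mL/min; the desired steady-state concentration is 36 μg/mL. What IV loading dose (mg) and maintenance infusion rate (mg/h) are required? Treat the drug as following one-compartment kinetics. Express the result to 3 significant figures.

LD = Vd · C_target = 205.0 × 36 = 7380 mg
CL = 60 mL/min × 60/1000 = 3.600 L/h
Maintenance infusion rate = CL × Css = 3.600 × 36 = 129.6 mg/h

(a) 7380 mg; (b) 130 mg/h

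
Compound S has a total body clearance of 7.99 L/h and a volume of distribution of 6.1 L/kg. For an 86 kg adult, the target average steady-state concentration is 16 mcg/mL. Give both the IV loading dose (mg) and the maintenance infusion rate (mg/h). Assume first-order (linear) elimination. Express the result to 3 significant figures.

Vd(total) = 86 kg × 6.1 L/kg = 524.6 L
Loading: fill Vd to C_target → 524.6 L × 16 mg/L = 8394 mg
Maintenance infusion rate = CL × Css = 7.990 × 16 = 127.8 mg/h

(a) 8390 mg; (b) 128 mg/h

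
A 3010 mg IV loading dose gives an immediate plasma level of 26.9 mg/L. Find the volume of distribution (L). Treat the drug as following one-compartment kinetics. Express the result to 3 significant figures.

Immediately after an IV bolus, C₀ = Dose / Vd, so Vd = Dose / C₀.
Vd = 3010 / 26.9 = 111.9 L

112 L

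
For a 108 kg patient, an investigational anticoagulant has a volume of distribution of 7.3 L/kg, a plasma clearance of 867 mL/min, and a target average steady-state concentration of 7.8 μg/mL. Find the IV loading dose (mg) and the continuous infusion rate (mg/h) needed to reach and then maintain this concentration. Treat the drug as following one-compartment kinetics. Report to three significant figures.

(a) 6150 mg; (b) 406 mg/h

Vd(total) = 108 kg × 7.3 L/kg = 788.4 L
Loading: fill Vd to C_target → 788.4 L × 7.8 mg/L = 6150 mg
CL = 867 mL/min = 867 × 0.06 = 52.02 L/h
Maintenance: replace elimination → rate = CL × Css = 52.02 × 7.8 = 405.8 mg/h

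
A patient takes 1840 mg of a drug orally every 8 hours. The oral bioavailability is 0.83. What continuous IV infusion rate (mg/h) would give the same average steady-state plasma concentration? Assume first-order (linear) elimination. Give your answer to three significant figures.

191 mg/h

Equivalent systemic input: infusion rate = F·D/τ.
Rate = 0.83 × 1840 / 8 = 190.9 mg/h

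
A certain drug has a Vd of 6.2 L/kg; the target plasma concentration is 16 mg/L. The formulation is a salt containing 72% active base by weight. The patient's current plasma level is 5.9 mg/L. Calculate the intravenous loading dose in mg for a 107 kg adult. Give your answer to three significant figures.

Total Vd = 6.2 × 107 = 663.4 L
Concentration deficit ΔC = 16 − 5.9 = 10.10 mg/L
LD = Vd × ΔC / S = 663.4 × 10.10 / 0.72 = 9306 mg

9310 mg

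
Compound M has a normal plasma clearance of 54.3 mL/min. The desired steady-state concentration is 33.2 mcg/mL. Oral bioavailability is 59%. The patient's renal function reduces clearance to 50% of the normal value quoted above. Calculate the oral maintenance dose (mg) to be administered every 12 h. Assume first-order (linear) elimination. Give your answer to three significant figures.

1100 mg

CL = 54.3 mL/min = 54.3 × 0.06 = 3.258 L/h
Patient clearance = 0.5 × 3.258 = 1.629 L/h
D = CL × Css × τ / F = 1.629 × 33.2 × 12 / 0.59 = 1100 mg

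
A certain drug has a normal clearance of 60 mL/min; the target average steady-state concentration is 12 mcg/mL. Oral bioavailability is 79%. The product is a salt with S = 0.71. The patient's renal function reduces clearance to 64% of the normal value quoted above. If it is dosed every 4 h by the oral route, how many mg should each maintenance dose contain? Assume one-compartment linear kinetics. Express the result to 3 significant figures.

197 mg

CL = 60 mL/min × 60/1000 = 3.600 L/h
Patient clearance = 0.64 × 3.600 = 2.304 L/h
D = CL × Css × τ / F / S = 2.304 × 12 × 4 / 0.79 / 0.71 = 197.2 mg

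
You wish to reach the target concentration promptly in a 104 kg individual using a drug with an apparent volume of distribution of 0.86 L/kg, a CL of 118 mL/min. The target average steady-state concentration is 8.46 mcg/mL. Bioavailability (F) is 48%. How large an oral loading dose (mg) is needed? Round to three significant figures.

Vd = 0.86 L/kg × 104 kg = 89.44 L
LD = Vd × C / F = 89.44 × 8.460 / 0.48 = 1576 mg

1580 mg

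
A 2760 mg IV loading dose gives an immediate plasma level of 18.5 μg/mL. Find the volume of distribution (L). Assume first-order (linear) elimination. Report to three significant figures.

149 L

Immediately after an IV bolus, C₀ = Dose / Vd, so Vd = Dose / C₀.
Vd = 2760 / 18.5 = 149.2 L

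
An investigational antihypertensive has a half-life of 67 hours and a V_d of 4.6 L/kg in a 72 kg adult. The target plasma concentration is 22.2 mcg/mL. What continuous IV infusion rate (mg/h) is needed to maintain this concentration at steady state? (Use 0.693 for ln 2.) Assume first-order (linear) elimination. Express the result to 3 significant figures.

76.1 mg/h

Vd = 4.6 L/kg × 72 kg = 331.2 L
CL = ln 2 · Vd / t½ = 0.693 × 331.2 / 67 = 3.426 L/h
Infusion rate = CL × Css = 3.426 × 22.2 = 76.06 mg/h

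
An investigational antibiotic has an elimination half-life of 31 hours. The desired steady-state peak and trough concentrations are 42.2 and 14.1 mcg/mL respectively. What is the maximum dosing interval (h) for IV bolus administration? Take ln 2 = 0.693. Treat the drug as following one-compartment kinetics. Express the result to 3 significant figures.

k = 0.693 / t½ = 0.693 / 31 = 0.02235 h⁻¹
Between IV bolus doses, concentration decays as C = C₀·e^(−kτ), so C_peak/C_trough = e^(kτ).
τ_max = ln(C_peak/C_trough) / k = ln(42.2/14.1) / 0.02235 = 1.096 / 0.02235 = 49.04 h

49.0 h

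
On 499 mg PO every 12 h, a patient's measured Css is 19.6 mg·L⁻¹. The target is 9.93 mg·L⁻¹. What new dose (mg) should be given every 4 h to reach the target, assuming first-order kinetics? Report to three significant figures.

84.3 mg

For first-order elimination, Css ∝ F·D/(CL·τ); F and CL are unchanged, so Css ∝ D/τ.
D₂ = D₁ × (Css,target / Css,current) × (τ₂/τ₁) = 499 × (9.93/19.6) × (4/12) = 84.27 mg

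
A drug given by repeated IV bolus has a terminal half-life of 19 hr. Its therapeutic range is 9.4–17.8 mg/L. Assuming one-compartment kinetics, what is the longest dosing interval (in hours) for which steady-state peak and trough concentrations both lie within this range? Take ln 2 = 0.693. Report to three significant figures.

k = 0.693 / t½ = 0.693 / 19 = 0.03647 h⁻¹
Between IV bolus doses, concentration decays as C = C₀·e^(−kτ), so C_peak/C_trough = e^(kτ).
τ_max = ln(C_peak/C_trough) / k = ln(17.8/9.4) / 0.03647 = 0.6385 / 0.03647 = 17.51 h

17.5 h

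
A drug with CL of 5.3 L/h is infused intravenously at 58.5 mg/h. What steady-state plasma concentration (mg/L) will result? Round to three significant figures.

Css = rate / CL = 58.5 / 5.300 = 11.04 mg/L

11.0 mg/L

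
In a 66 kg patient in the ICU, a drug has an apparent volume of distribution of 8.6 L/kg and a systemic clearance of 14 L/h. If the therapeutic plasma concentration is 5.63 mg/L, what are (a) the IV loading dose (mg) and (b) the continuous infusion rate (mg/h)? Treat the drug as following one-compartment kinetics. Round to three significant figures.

Total Vd = 8.6 × 66 = 567.6 L
Loading dose = Vd × C = 567.6 × 5.63 = 3196 mg
Maintenance: replace elimination → rate = CL × Css = 14.00 × 5.63 = 78.82 mg/h

(a) 3200 mg; (b) 78.8 mg/h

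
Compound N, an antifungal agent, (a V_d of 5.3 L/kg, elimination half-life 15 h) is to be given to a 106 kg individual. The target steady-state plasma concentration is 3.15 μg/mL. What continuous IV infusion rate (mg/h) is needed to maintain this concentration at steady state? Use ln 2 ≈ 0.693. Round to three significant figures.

81.8 mg/h

Vd(total) = 106 kg × 5.3 L/kg = 561.8 L
k = 0.693/15 = 0.04620 h⁻¹, so CL = k·Vd = 0.04620 × 561.8 = 25.96 L/h
Infusion rate = CL × Css = 25.96 × 3.15 = 81.77 mg/h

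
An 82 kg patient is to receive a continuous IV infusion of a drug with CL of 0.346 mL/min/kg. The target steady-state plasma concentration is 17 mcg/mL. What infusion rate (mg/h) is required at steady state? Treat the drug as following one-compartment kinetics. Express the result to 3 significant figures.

CL = 0.346 mL/min/kg × 82 kg = 28.37 mL/min = 28.37 × 60/1000 = 1.702 L/h
R₀ = 1.702 × 17 = 28.93 mg/h

28.9 mg/h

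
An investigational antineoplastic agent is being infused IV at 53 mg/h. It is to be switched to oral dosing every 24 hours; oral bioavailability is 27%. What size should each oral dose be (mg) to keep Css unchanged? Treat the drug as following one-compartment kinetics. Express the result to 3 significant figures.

4710 mg

To maintain the same Css, the systemic dosing rate must be unchanged: F·D/τ = infusion rate.
D = rate × τ / F = 53 × 24 / 0.27 = 4711 mg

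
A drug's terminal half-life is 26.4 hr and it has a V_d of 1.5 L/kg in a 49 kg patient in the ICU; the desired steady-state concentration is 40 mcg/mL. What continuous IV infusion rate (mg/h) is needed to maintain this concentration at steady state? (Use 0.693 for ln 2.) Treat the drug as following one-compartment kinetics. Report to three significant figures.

Vd(total) = 49 kg × 1.5 L/kg = 73.50 L
CL = 0.693 × Vd / t½ = 0.693 × 73.50 / 26.4 = 1.929 L/h
Infusion rate = CL × Css = 1.929 × 40 = 77.16 mg/h

77.2 mg/h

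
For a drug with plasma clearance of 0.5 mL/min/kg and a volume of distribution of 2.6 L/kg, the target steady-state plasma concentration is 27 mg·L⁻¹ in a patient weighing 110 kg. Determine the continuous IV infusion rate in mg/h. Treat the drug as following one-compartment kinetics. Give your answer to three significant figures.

CL = 0.5 mL/min/kg × 110 kg = 55.00 mL/min = 55.00 × 60/1000 = 3.300 L/h
Vd does not affect the maintenance rate; only clearance governs steady-state input.
R₀ = 3.300 × 27 = 89.10 mg/h

89.1 mg/h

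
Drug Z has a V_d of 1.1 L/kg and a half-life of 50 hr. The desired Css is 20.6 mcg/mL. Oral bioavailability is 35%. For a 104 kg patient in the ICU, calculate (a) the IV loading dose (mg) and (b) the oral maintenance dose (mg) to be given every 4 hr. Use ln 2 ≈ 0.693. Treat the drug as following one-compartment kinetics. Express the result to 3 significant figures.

Total Vd = 1.1 × 104 = 114.4 L
LD = Vd × C = 114.4 × 20.6 = 2357 mg
CL = 0.693 × Vd / t½ = 0.693 × 114.4 / 50 = 1.586 L/h
D = CL × Css × τ / F = 1.586 × 20.6 × 4 / 0.35 = 373.4 mg

(a) 2360 mg; (b) 373 mg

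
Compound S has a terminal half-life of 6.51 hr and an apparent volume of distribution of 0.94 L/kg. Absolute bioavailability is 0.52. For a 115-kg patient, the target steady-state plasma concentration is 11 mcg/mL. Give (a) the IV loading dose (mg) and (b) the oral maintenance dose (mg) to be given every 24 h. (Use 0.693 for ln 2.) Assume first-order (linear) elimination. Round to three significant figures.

Total Vd = 0.94 × 115 = 108.1 L
LD = Vd × C = 108.1 × 11 = 1189 mg
CL = 0.693 × Vd / t½ = 0.693 × 108.1 / 6.51 = 11.51 L/h
D = CL × Css × τ / F = 11.51 × 11 × 24 / 0.52 = 5844 mg

(a) 1190 mg; (b) 5840 mg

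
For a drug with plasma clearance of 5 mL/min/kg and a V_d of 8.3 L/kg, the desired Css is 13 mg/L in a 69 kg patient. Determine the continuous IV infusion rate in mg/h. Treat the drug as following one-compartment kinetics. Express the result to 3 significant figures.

CL = 5 mL/min/kg × 69 kg = 345.0 mL/min = 345.0 × 60/1000 = 20.70 L/h
Rate = CL × Css = 20.70 × 13 = 269.1 mg/h

269 mg/h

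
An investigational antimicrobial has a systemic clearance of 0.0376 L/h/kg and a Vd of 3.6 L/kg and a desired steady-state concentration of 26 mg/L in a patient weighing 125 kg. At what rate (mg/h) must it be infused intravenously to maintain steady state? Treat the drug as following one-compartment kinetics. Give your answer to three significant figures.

122 mg/h

CL = 0.0376 L/h/kg × 125 kg = 4.700 L/h
At steady state, infusion rate equals elimination rate: rate in = CL × Css.
Rate = CL × Css = 4.700 × 26 = 122.2 mg/h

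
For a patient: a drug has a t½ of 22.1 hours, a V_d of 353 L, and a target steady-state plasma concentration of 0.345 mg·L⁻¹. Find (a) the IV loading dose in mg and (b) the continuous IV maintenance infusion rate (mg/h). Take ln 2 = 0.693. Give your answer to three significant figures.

(a) 122 mg; (b) 3.82 mg/h

LD = Vd × C = 353.0 × 0.345 = 121.8 mg
CL = 0.693 × Vd / t½ = 0.693 × 353.0 / 22.1 = 11.07 L/h
Infusion rate = CL × Css = 11.07 × 0.345 = 3.819 mg/h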